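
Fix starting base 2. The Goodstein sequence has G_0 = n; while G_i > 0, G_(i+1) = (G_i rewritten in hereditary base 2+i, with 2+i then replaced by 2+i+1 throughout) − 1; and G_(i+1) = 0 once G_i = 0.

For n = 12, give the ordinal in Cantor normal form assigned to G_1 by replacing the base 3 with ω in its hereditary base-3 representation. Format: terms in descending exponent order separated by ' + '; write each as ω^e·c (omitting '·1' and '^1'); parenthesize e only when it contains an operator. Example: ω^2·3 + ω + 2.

step 0: 12 = 2^(2 + 1) + 2^2; sub 3 for 2: 3^(3 + 1) + 3^3; = 108; G_1 = 108−1 = 107
step 1: 107 = 3^(3 + 1) + 2·3^2 + 2·3 + 2; sub 4 for 3: 4^(4 + 1) + 2·4^2 + 2·4 + 2; = 1066; G_2 = 1066−1 = 1065

ω^(ω + 1) + ω^2·2 + ω·2 + 2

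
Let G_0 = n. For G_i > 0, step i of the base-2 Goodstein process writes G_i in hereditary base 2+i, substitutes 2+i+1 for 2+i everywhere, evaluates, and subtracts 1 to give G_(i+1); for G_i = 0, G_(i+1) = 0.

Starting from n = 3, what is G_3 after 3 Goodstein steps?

2

G_0 = 3. HB_2(3) = 2 + 1. Bump = 4. G_1 = 3.
G_1 = 3. HB_3(3) = 3. Bump = 4. G_2 = 3.
G_2 = 3. HB_4(3) = 3. Bump = 3. G_3 = 2.
G_3 = 2. HB_5(2) = 2. Bump = 2. G_4 = 1.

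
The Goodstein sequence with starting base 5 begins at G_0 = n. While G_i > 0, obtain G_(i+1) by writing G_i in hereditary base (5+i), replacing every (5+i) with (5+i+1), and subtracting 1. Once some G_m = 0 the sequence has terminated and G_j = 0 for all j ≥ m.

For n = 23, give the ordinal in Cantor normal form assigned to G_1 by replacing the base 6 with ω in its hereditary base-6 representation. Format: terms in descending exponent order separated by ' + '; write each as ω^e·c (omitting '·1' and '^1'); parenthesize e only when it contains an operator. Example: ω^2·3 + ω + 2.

i=0: 23 = 4·5 + 3 (b=5); 5→6: 4·6 + 3 = 27; 27−1 = 26
i=1: 26 = 4·6 + 2 (b=6); 6→7: 4·7 + 2 = 30; 30−1 = 29

ω·4 + 2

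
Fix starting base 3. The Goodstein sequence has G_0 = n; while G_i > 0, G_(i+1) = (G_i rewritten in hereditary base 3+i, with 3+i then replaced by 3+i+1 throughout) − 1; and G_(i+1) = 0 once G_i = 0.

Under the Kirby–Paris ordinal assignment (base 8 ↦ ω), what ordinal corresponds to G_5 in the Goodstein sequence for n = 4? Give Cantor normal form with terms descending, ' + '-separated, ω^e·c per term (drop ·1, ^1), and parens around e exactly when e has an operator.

1

(0) 4|_3 = 3 + 1 ↦ 4 + 1|_4 = 5 ⇒ 4
(1) 4|_4 = 4 ↦ 5|_5 = 5 ⇒ 4
(2) 4|_5 = 4 ↦ 4|_6 = 4 ⇒ 3
(3) 3|_6 = 3 ↦ 3|_7 = 3 ⇒ 2
(4) 2|_7 = 2 ↦ 2|_8 = 2 ⇒ 1
(5) 1|_8 = 1 ↦ 1|_9 = 1 ⇒ 0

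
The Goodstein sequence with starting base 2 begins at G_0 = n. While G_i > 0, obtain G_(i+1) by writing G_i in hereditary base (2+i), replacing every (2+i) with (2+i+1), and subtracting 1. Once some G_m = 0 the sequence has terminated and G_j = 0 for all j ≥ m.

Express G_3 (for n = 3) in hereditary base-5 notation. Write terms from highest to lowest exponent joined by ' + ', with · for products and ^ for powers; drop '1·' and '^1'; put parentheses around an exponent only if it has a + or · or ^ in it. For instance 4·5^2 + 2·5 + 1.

2

i=0: 3 = 2 + 1 (b=2); 2→3: 3 + 1 = 4; 4−1 = 3
i=1: 3 = 3 (b=3); 3→4: 4 = 4; 4−1 = 3
i=2: 3 = 3 (b=4); 4→5: 3 = 3; 3−1 = 2
i=3: 2 = 2 (b=5); 5→6: 2 = 2; 2−1 = 1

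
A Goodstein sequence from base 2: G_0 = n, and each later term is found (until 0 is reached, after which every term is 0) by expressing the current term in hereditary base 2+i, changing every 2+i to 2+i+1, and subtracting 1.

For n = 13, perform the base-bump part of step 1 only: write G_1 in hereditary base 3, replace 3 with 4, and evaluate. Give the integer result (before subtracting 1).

step 0: 13 = 2^(2 + 1) + 2^2 + 1; sub 3 for 2: 3^(3 + 1) + 3^3 + 1; = 109; G_1 = 109−1 = 108
step 1: 108 = 3^(3 + 1) + 3^3; sub 4 for 3: 4^(4 + 1) + 4^4; = 1280; G_2 = 1280−1 = 1279

1280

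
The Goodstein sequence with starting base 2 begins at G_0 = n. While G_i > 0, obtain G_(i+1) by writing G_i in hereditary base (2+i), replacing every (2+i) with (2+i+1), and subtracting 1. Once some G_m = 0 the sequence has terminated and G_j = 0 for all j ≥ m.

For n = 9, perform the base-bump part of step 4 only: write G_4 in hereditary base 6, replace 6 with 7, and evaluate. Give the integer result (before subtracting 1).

[0] 9 ≡ 2^(2 + 1) + 1 (base 2). Lift 3: 82. −1: 81.
[1] 81 ≡ 3^(3 + 1) (base 3). Lift 4: 1024. −1: 1023.
[2] 1023 ≡ 3·4^4 + 3·4^3 + 3·4^2 + 3·4 + 3 (base 4). Lift 5: 9843. −1: 9842.
[3] 9842 ≡ 3·5^5 + 3·5^3 + 3·5^2 + 3·5 + 2 (base 5). Lift 6: 140744. −1: 140743.
[4] 140743 ≡ 3·6^6 + 3·6^3 + 3·6^2 + 3·6 + 1 (base 6). Lift 7: 2471827. −1: 2471826.

2471827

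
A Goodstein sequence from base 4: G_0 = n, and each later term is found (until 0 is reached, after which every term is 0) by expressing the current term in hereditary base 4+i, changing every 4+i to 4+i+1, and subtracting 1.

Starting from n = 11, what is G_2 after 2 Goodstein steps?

step 0: 11 = 2·4 + 3; sub 5 for 4: 2·5 + 3; = 13; G_1 = 13−1 = 12
step 1: 12 = 2·5 + 2; sub 6 for 5: 2·6 + 2; = 14; G_2 = 14−1 = 13
step 2: 13 = 2·6 + 1; sub 7 for 6: 2·7 + 1; = 15; G_3 = 15−1 = 14

13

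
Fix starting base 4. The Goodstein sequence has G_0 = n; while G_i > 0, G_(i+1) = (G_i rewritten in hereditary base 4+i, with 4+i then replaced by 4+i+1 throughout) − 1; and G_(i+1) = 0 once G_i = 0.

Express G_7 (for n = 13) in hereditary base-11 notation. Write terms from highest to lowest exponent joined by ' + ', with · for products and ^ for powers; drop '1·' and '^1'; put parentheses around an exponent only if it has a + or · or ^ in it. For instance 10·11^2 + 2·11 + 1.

G_0=13  [base 4] 3·4 + 1  →[4↦5]→  3·5 + 1 = 16  −1 ⇒ G_1=15
G_1=15  [base 5] 3·5  →[5↦6]→  3·6 = 18  −1 ⇒ G_2=17
G_2=17  [base 6] 2·6 + 5  →[6↦7]→  2·7 + 5 = 19  −1 ⇒ G_3=18
G_3=18  [base 7] 2·7 + 4  →[7↦8]→  2·8 + 4 = 20  −1 ⇒ G_4=19
G_4=19  [base 8] 2·8 + 3  →[8↦9]→  2·9 + 3 = 21  −1 ⇒ G_5=20
G_5=20  [base 9] 2·9 + 2  →[9↦10]→  2·10 + 2 = 22  −1 ⇒ G_6=21
G_6=21  [base 10] 2·10 + 1  →[10↦11]→  2·11 + 1 = 23  −1 ⇒ G_7=22
G_7=22  [base 11] 2·11  →[11↦12]→  2·12 = 24  −1 ⇒ G_8=23

2·11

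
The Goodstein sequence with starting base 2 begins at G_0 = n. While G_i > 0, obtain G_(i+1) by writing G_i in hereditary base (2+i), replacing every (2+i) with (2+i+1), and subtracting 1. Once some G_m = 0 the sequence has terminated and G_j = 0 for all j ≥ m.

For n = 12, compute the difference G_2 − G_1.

step 0: 12 = 2^(2 + 1) + 2^2; sub 3 for 2: 3^(3 + 1) + 3^3; = 108; G_1 = 108−1 = 107
step 1: 107 = 3^(3 + 1) + 2·3^2 + 2·3 + 2; sub 4 for 3: 4^(4 + 1) + 2·4^2 + 2·4 + 2; = 1066; G_2 = 1066−1 = 1065

958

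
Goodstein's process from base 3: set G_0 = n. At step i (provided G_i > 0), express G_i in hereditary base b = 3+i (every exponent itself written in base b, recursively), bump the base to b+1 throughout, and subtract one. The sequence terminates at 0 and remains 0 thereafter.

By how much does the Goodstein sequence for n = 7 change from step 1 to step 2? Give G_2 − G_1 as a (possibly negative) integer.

1

i=0: 7 = 2·3 + 1 (b=3); 3→4: 2·4 + 1 = 9; 9−1 = 8
i=1: 8 = 2·4 (b=4); 4→5: 2·5 = 10; 10−1 = 9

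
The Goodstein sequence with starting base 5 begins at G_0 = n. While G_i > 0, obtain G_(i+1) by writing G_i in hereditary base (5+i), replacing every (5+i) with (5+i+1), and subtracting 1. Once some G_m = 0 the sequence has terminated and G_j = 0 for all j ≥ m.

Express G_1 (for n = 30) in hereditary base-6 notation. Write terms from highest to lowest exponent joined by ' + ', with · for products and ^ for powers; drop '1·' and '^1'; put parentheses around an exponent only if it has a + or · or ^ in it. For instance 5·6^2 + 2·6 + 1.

6^2 + 5

G_0=30  [base 5] 5^2 + 5  →[5↦6]→  6^2 + 6 = 42  −1 ⇒ G_1=41
G_1=41  [base 6] 6^2 + 5  →[6↦7]→  7^2 + 5 = 54  −1 ⇒ G_2=53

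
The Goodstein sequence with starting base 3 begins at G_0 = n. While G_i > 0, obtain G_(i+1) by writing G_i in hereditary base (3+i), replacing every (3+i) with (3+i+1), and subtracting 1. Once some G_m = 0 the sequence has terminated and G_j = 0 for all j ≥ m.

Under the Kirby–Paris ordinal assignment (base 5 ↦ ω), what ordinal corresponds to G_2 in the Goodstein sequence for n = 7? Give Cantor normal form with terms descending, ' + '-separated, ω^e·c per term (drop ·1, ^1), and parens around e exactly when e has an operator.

ω + 4

7 —HB3→ 2·3 + 1 —bump→ 2·4 + 1 = 9 —(−1)→ 8
8 —HB4→ 2·4 —bump→ 2·5 = 10 —(−1)→ 9
9 —HB5→ 5 + 4 —bump→ 6 + 4 = 10 —(−1)→ 9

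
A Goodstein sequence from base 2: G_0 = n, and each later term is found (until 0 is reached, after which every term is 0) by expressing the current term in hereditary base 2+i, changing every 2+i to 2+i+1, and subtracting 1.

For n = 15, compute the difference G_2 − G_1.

1172

G_0 = 15. HB_2(15) = 2^(2 + 1) + 2^2 + 2 + 1. Bump = 112. G_1 = 111.
G_1 = 111. HB_3(111) = 3^(3 + 1) + 3^3 + 3. Bump = 1284. G_2 = 1283.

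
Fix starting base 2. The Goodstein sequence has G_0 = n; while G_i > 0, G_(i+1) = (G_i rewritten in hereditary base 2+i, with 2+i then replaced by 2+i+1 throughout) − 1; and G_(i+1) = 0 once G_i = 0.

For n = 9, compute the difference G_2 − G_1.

942

(0) 9|_2 = 2^(2 + 1) + 1 ↦ 3^(3 + 1) + 1|_3 = 82 ⇒ 81
(1) 81|_3 = 3^(3 + 1) ↦ 4^(4 + 1)|_4 = 1024 ⇒ 1023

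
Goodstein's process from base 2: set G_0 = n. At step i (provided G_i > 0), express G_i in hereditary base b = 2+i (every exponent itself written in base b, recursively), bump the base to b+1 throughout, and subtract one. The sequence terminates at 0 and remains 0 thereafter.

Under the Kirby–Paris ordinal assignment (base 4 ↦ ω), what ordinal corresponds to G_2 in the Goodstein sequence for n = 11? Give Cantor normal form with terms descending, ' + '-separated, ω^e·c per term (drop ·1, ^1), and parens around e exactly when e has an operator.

G_0 = 11. HB_2(11) = 2^(2 + 1) + 2 + 1. Bump = 85. G_1 = 84.
G_1 = 84. HB_3(84) = 3^(3 + 1) + 3. Bump = 1028. G_2 = 1027.
G_2 = 1027. HB_4(1027) = 4^(4 + 1) + 3. Bump = 15628. G_3 = 15627.

ω^(ω + 1) + 3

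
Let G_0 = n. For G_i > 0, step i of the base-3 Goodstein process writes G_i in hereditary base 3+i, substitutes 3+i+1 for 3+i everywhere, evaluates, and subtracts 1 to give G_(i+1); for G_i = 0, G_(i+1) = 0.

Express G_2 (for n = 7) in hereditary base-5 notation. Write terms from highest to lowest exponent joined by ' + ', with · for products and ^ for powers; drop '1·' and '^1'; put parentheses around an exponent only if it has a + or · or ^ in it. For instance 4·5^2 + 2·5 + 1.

7 —HB3→ 2·3 + 1 —bump→ 2·4 + 1 = 9 —(−1)→ 8
8 —HB4→ 2·4 —bump→ 2·5 = 10 —(−1)→ 9
9 —HB5→ 5 + 4 —bump→ 6 + 4 = 10 —(−1)→ 9

5 + 4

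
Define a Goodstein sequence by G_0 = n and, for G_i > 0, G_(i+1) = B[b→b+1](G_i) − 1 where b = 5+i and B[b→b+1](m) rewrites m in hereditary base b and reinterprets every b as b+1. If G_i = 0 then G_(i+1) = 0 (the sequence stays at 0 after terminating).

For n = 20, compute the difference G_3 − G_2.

step 0: 20 = 4·5; sub 6 for 5: 4·6; = 24; G_1 = 24−1 = 23
step 1: 23 = 3·6 + 5; sub 7 for 6: 3·7 + 5; = 26; G_2 = 26−1 = 25
step 2: 25 = 3·7 + 4; sub 8 for 7: 3·8 + 4; = 28; G_3 = 28−1 = 27

2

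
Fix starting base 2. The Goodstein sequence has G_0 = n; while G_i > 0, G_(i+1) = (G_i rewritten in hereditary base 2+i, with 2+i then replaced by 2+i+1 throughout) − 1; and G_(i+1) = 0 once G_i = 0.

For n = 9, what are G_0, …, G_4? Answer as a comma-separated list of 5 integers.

base 2: 9 = 2^(2 + 1) + 1; at 3: 3^(3 + 1) + 1 = 82; next = 81
base 3: 81 = 3^(3 + 1); at 4: 4^(4 + 1) = 1024; next = 1023
base 4: 1023 = 3·4^4 + 3·4^3 + 3·4^2 + 3·4 + 3; at 5: 3·5^5 + 3·5^3 + 3·5^2 + 3·5 + 3 = 9843; next = 9842
base 5: 9842 = 3·5^5 + 3·5^3 + 3·5^2 + 3·5 + 2; at 6: 3·6^6 + 3·6^3 + 3·6^2 + 3·6 + 2 = 140744; next = 140743

9, 81, 1023, 9842, 140743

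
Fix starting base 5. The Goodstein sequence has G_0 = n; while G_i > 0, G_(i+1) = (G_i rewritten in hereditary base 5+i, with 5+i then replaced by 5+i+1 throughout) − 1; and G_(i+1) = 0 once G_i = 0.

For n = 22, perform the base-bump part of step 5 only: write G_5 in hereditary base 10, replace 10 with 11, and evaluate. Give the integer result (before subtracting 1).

38

step 0: 22 = 4·5 + 2; sub 6 for 5: 4·6 + 2; = 26; G_1 = 26−1 = 25
step 1: 25 = 4·6 + 1; sub 7 for 6: 4·7 + 1; = 29; G_2 = 29−1 = 28
step 2: 28 = 4·7; sub 8 for 7: 4·8; = 32; G_3 = 32−1 = 31
step 3: 31 = 3·8 + 7; sub 9 for 8: 3·9 + 7; = 34; G_4 = 34−1 = 33
step 4: 33 = 3·9 + 6; sub 10 for 9: 3·10 + 6; = 36; G_5 = 36−1 = 35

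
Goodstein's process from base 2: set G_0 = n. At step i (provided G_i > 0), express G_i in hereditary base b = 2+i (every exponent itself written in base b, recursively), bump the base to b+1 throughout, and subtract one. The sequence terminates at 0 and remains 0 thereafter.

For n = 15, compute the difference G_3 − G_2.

step 0: 15 = 2^(2 + 1) + 2^2 + 2 + 1; sub 3 for 2: 3^(3 + 1) + 3^3 + 3 + 1; = 112; G_1 = 112−1 = 111
step 1: 111 = 3^(3 + 1) + 3^3 + 3; sub 4 for 3: 4^(4 + 1) + 4^4 + 4; = 1284; G_2 = 1284−1 = 1283
step 2: 1283 = 4^(4 + 1) + 4^4 + 3; sub 5 for 4: 5^(5 + 1) + 5^5 + 3; = 18753; G_3 = 18753−1 = 18752

17469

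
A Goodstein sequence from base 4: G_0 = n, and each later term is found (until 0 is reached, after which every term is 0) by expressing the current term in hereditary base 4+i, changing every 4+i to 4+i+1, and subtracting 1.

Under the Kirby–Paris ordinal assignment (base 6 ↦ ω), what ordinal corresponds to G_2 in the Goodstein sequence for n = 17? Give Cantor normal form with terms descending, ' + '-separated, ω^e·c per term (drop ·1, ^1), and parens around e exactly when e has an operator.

(0) 17|_4 = 4^2 + 1 ↦ 5^2 + 1|_5 = 26 ⇒ 25
(1) 25|_5 = 5^2 ↦ 6^2|_6 = 36 ⇒ 35
(2) 35|_6 = 5·6 + 5 ↦ 5·7 + 5|_7 = 40 ⇒ 39

ω·5 + 5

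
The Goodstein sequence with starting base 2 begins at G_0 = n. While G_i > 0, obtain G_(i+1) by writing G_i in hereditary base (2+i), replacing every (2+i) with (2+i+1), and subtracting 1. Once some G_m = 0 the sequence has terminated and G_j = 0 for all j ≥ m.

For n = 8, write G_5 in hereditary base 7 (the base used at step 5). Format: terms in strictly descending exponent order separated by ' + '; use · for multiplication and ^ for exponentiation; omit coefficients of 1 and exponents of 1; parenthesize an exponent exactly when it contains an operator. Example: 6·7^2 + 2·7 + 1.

(0) 8|_2 = 2^(2 + 1) ↦ 3^(3 + 1)|_3 = 81 ⇒ 80
(1) 80|_3 = 2·3^3 + 2·3^2 + 2·3 + 2 ↦ 2·4^4 + 2·4^2 + 2·4 + 2|_4 = 554 ⇒ 553
(2) 553|_4 = 2·4^4 + 2·4^2 + 2·4 + 1 ↦ 2·5^5 + 2·5^2 + 2·5 + 1|_5 = 6311 ⇒ 6310
(3) 6310|_5 = 2·5^5 + 2·5^2 + 2·5 ↦ 2·6^6 + 2·6^2 + 2·6|_6 = 93396 ⇒ 93395
(4) 93395|_6 = 2·6^6 + 2·6^2 + 6 + 5 ↦ 2·7^7 + 2·7^2 + 7 + 5|_7 = 1647196 ⇒ 1647195
(5) 1647195|_7 = 2·7^7 + 2·7^2 + 7 + 4 ↦ 2·8^8 + 2·8^2 + 8 + 4|_8 = 33554572 ⇒ 33554571

2·7^7 + 2·7^2 + 7 + 4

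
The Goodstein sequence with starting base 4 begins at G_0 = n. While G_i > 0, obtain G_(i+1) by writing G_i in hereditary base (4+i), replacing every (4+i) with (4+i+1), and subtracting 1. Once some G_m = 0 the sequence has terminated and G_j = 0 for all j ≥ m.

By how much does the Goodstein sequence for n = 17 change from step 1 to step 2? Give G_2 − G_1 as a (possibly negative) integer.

base 4: 17 = 4^2 + 1; at 5: 5^2 + 1 = 26; next = 25
base 5: 25 = 5^2; at 6: 6^2 = 36; next = 35

10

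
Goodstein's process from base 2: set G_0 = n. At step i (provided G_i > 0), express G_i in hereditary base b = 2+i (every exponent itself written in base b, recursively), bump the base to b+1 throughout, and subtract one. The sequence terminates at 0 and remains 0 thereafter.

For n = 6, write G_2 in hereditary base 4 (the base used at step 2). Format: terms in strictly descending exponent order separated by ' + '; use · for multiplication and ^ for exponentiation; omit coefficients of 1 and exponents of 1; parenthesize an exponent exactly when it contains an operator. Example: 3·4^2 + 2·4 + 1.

(0) 6|_2 = 2^2 + 2 ↦ 3^3 + 3|_3 = 30 ⇒ 29
(1) 29|_3 = 3^3 + 2 ↦ 4^4 + 2|_4 = 258 ⇒ 257
(2) 257|_4 = 4^4 + 1 ↦ 5^5 + 1|_5 = 3126 ⇒ 3125

4^4 + 1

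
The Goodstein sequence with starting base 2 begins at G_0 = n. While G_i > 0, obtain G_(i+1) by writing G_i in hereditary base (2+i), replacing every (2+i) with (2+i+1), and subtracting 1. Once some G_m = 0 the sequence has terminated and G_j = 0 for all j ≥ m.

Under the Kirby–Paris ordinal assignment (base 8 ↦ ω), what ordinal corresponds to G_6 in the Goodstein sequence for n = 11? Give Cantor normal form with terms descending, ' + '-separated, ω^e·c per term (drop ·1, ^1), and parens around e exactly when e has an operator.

ω^ω·7 + ω^7·7 + ω^6·7 + ω^5·7 + ω^4·7 + ω^3·7 + ω^2·7 + ω·7 + 7

G_0 = 11. HB_2(11) = 2^(2 + 1) + 2 + 1. Bump = 85. G_1 = 84.
G_1 = 84. HB_3(84) = 3^(3 + 1) + 3. Bump = 1028. G_2 = 1027.
G_2 = 1027. HB_4(1027) = 4^(4 + 1) + 3. Bump = 15628. G_3 = 15627.
G_3 = 15627. HB_5(15627) = 5^(5 + 1) + 2. Bump = 279938. G_4 = 279937.
G_4 = 279937. HB_6(279937) = 6^(6 + 1) + 1. Bump = 5764802. G_5 = 5764801.
G_5 = 5764801. HB_7(5764801) = 7^(7 + 1). Bump = 134217728. G_6 = 134217727.
G_6 = 134217727. HB_8(134217727) = 7·8^8 + 7·8^7 + 7·8^6 + 7·8^5 + 7·8^4 + 7·8^3 + 7·8^2 + 7·8 + 7. Bump = 2749609303. G_7 = 2749609302.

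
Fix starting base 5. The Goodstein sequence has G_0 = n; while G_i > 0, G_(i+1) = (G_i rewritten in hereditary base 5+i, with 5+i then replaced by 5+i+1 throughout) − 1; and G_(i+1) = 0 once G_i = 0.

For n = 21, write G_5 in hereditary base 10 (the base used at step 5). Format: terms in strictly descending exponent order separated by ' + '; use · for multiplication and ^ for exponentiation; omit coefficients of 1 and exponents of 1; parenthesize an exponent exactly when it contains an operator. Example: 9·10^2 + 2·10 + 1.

3·10 + 3

(0) 21|_5 = 4·5 + 1 ↦ 4·6 + 1|_6 = 25 ⇒ 24
(1) 24|_6 = 4·6 ↦ 4·7|_7 = 28 ⇒ 27
(2) 27|_7 = 3·7 + 6 ↦ 3·8 + 6|_8 = 30 ⇒ 29
(3) 29|_8 = 3·8 + 5 ↦ 3·9 + 5|_9 = 32 ⇒ 31
(4) 31|_9 = 3·9 + 4 ↦ 3·10 + 4|_10 = 34 ⇒ 33
(5) 33|_10 = 3·10 + 3 ↦ 3·11 + 3|_11 = 36 ⇒ 35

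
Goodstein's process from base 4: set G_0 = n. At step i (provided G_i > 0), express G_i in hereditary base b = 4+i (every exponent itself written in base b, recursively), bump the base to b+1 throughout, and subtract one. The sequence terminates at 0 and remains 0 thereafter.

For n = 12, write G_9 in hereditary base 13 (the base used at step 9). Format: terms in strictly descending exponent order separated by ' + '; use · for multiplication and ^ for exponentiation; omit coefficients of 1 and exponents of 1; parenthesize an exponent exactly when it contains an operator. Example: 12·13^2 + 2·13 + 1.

12 —HB4→ 3·4 —bump→ 3·5 = 15 —(−1)→ 14
14 —HB5→ 2·5 + 4 —bump→ 2·6 + 4 = 16 —(−1)→ 15
15 —HB6→ 2·6 + 3 —bump→ 2·7 + 3 = 17 —(−1)→ 16
16 —HB7→ 2·7 + 2 —bump→ 2·8 + 2 = 18 —(−1)→ 17
17 —HB8→ 2·8 + 1 —bump→ 2·9 + 1 = 19 —(−1)→ 18
18 —HB9→ 2·9 —bump→ 2·10 = 20 —(−1)→ 19
19 —HB10→ 10 + 9 —bump→ 11 + 9 = 20 —(−1)→ 19
19 —HB11→ 11 + 8 —bump→ 12 + 8 = 20 —(−1)→ 19
19 —HB12→ 12 + 7 —bump→ 13 + 7 = 20 —(−1)→ 19

13 + 6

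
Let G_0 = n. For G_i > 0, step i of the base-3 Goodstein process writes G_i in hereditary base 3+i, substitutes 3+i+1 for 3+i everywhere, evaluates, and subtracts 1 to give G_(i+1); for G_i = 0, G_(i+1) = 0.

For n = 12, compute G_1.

19

step 0: 12 = 3^2 + 3; sub 4 for 3: 4^2 + 4; = 20; G_1 = 20−1 = 19
step 1: 19 = 4^2 + 3; sub 5 for 4: 5^2 + 3; = 28; G_2 = 28−1 = 27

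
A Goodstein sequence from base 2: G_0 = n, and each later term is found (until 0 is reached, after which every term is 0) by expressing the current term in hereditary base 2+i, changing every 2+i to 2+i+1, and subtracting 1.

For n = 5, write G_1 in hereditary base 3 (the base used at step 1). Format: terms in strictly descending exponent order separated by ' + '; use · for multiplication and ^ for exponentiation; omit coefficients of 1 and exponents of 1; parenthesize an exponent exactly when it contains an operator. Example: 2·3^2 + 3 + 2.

(0) 5|_2 = 2^2 + 1 ↦ 3^3 + 1|_3 = 28 ⇒ 27
(1) 27|_3 = 3^3 ↦ 4^4|_4 = 256 ⇒ 255

3^3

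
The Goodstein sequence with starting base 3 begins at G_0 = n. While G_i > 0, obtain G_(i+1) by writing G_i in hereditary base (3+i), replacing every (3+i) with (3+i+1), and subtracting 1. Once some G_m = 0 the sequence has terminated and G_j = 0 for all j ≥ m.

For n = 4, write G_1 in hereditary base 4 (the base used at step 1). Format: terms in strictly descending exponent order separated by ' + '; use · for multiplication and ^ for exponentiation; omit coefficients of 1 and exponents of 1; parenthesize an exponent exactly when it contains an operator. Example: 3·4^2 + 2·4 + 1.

(0) 4|_3 = 3 + 1 ↦ 4 + 1|_4 = 5 ⇒ 4
(1) 4|_4 = 4 ↦ 5|_5 = 5 ⇒ 4

4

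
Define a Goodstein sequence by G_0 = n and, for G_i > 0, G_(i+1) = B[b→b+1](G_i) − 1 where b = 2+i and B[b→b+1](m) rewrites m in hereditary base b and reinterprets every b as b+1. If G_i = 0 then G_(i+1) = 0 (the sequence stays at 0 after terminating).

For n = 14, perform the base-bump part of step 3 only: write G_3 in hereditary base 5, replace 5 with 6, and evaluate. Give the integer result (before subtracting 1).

326592

14 —HB2→ 2^(2 + 1) + 2^2 + 2 —bump→ 3^(3 + 1) + 3^3 + 3 = 111 —(−1)→ 110
110 —HB3→ 3^(3 + 1) + 3^3 + 2 —bump→ 4^(4 + 1) + 4^4 + 2 = 1282 —(−1)→ 1281
1281 —HB4→ 4^(4 + 1) + 4^4 + 1 —bump→ 5^(5 + 1) + 5^5 + 1 = 18751 —(−1)→ 18750
18750 —HB5→ 5^(5 + 1) + 5^5 —bump→ 6^(6 + 1) + 6^6 = 326592 —(−1)→ 326591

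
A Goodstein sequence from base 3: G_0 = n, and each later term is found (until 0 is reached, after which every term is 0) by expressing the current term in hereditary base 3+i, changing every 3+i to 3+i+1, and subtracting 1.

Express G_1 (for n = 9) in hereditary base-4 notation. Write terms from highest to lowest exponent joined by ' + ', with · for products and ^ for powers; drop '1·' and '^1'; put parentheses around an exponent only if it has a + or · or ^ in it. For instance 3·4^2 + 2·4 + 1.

9 —HB3→ 3^2 —bump→ 4^2 = 16 —(−1)→ 15
15 —HB4→ 3·4 + 3 —bump→ 3·5 + 3 = 18 —(−1)→ 17

3·4 + 3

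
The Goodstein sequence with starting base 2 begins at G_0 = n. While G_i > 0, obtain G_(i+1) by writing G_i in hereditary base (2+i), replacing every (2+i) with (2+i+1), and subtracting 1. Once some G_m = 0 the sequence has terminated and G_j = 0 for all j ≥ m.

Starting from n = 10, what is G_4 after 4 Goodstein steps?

279935

step 0: 10 = 2^(2 + 1) + 2; sub 3 for 2: 3^(3 + 1) + 3; = 84; G_1 = 84−1 = 83
step 1: 83 = 3^(3 + 1) + 2; sub 4 for 3: 4^(4 + 1) + 2; = 1026; G_2 = 1026−1 = 1025
step 2: 1025 = 4^(4 + 1) + 1; sub 5 for 4: 5^(5 + 1) + 1; = 15626; G_3 = 15626−1 = 15625
step 3: 15625 = 5^(5 + 1); sub 6 for 5: 6^(6 + 1); = 279936; G_4 = 279936−1 = 279935
step 4: 279935 = 5·6^6 + 5·6^5 + 5·6^4 + 5·6^3 + 5·6^2 + 5·6 + 5; sub 7 for 6: 5·7^7 + 5·7^5 + 5·7^4 + 5·7^3 + 5·7^2 + 5·7 + 5; = 4215755; G_5 = 4215755−1 = 4215754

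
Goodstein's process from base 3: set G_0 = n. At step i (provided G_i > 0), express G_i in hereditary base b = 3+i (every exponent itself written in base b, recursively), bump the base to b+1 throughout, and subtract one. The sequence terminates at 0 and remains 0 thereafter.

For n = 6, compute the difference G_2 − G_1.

[0] 6 ≡ 2·3 (base 3). Lift 4: 8. −1: 7.
[1] 7 ≡ 4 + 3 (base 4). Lift 5: 8. −1: 7.

0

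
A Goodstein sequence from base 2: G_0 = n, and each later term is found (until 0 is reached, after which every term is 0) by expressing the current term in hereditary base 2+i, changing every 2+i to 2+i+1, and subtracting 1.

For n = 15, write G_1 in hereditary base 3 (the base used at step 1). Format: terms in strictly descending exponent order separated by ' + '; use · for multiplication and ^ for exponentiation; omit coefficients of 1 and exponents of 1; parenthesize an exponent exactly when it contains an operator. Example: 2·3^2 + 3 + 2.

(0) 15|_2 = 2^(2 + 1) + 2^2 + 2 + 1 ↦ 3^(3 + 1) + 3^3 + 3 + 1|_3 = 112 ⇒ 111
(1) 111|_3 = 3^(3 + 1) + 3^3 + 3 ↦ 4^(4 + 1) + 4^4 + 4|_4 = 1284 ⇒ 1283

3^(3 + 1) + 3^3 + 3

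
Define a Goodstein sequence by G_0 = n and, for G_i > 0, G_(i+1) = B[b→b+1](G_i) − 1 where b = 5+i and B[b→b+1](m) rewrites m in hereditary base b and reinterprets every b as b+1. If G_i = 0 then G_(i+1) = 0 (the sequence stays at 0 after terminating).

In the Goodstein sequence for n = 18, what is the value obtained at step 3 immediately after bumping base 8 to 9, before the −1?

27

step 0: 18 = 3·5 + 3; sub 6 for 5: 3·6 + 3; = 21; G_1 = 21−1 = 20
step 1: 20 = 3·6 + 2; sub 7 for 6: 3·7 + 2; = 23; G_2 = 23−1 = 22
step 2: 22 = 3·7 + 1; sub 8 for 7: 3·8 + 1; = 25; G_3 = 25−1 = 24
step 3: 24 = 3·8; sub 9 for 8: 3·9; = 27; G_4 = 27−1 = 26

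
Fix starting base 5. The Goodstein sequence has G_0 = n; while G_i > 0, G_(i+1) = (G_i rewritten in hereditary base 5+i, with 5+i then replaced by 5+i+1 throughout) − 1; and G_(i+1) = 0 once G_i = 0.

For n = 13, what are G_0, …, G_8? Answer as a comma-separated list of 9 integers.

i=0: 13 = 2·5 + 3 (b=5); 5→6: 2·6 + 3 = 15; 15−1 = 14
i=1: 14 = 2·6 + 2 (b=6); 6→7: 2·7 + 2 = 16; 16−1 = 15
i=2: 15 = 2·7 + 1 (b=7); 7→8: 2·8 + 1 = 17; 17−1 = 16
i=3: 16 = 2·8 (b=8); 8→9: 2·9 = 18; 18−1 = 17
i=4: 17 = 9 + 8 (b=9); 9→10: 10 + 8 = 18; 18−1 = 17
i=5: 17 = 10 + 7 (b=10); 10→11: 11 + 7 = 18; 18−1 = 17
i=6: 17 = 11 + 6 (b=11); 11→12: 12 + 6 = 18; 18−1 = 17
i=7: 17 = 12 + 5 (b=12); 12→13: 13 + 5 = 18; 18−1 = 17

13, 14, 15, 16, 17, 17, 17, 17, 17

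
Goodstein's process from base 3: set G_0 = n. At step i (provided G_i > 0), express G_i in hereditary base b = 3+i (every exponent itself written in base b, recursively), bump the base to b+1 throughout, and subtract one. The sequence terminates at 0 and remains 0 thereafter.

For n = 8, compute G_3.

11

8 —HB3→ 2·3 + 2 —bump→ 2·4 + 2 = 10 —(−1)→ 9
9 —HB4→ 2·4 + 1 —bump→ 2·5 + 1 = 11 —(−1)→ 10
10 —HB5→ 2·5 —bump→ 2·6 = 12 —(−1)→ 11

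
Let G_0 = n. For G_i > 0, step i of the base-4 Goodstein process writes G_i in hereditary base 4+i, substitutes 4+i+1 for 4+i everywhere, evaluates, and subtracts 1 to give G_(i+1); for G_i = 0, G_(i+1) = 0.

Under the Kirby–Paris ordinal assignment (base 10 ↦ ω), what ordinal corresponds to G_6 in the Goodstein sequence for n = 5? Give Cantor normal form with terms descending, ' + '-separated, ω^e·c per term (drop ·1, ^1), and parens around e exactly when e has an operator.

1

step 0: 5 = 4 + 1; sub 5 for 4: 5 + 1; = 6; G_1 = 6−1 = 5
step 1: 5 = 5; sub 6 for 5: 6; = 6; G_2 = 6−1 = 5
step 2: 5 = 5; sub 7 for 6: 5; = 5; G_3 = 5−1 = 4
step 3: 4 = 4; sub 8 for 7: 4; = 4; G_4 = 4−1 = 3
step 4: 3 = 3; sub 9 for 8: 3; = 3; G_5 = 3−1 = 2
step 5: 2 = 2; sub 10 for 9: 2; = 2; G_6 = 2−1 = 1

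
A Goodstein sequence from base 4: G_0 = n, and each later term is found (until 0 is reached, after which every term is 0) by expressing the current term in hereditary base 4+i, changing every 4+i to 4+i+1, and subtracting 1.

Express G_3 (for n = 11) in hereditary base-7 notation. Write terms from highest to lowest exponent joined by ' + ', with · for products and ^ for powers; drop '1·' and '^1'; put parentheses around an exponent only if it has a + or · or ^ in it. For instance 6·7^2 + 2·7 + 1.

2·7

G_0 = 11. HB_4(11) = 2·4 + 3. Bump = 13. G_1 = 12.
G_1 = 12. HB_5(12) = 2·5 + 2. Bump = 14. G_2 = 13.
G_2 = 13. HB_6(13) = 2·6 + 1. Bump = 15. G_3 = 14.
G_3 = 14. HB_7(14) = 2·7. Bump = 16. G_4 = 15.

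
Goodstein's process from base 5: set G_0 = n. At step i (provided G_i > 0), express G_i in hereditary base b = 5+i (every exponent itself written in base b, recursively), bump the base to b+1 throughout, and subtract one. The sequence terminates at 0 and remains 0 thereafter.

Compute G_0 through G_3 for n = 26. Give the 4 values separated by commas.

26, 36, 48, 53

G_0=26  [base 5] 5^2 + 1  →[5↦6]→  6^2 + 1 = 37  −1 ⇒ G_1=36
G_1=36  [base 6] 6^2  →[6↦7]→  7^2 = 49  −1 ⇒ G_2=48
G_2=48  [base 7] 6·7 + 6  →[7↦8]→  6·8 + 6 = 54  −1 ⇒ G_3=53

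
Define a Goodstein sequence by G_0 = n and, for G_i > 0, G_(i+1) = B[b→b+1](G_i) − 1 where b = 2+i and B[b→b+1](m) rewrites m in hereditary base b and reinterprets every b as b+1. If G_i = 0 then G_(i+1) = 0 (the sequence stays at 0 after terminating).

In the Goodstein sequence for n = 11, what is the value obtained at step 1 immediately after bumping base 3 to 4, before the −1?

1028

(0) 11|_2 = 2^(2 + 1) + 2 + 1 ↦ 3^(3 + 1) + 3 + 1|_3 = 85 ⇒ 84
(1) 84|_3 = 3^(3 + 1) + 3 ↦ 4^(4 + 1) + 4|_4 = 1028 ⇒ 1027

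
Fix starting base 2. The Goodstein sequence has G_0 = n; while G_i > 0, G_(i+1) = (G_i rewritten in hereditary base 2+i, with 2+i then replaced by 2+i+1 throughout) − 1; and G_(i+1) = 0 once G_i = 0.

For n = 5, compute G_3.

467

5 —HB2→ 2^2 + 1 —bump→ 3^3 + 1 = 28 —(−1)→ 27
27 —HB3→ 3^3 —bump→ 4^4 = 256 —(−1)→ 255
255 —HB4→ 3·4^3 + 3·4^2 + 3·4 + 3 —bump→ 3·5^3 + 3·5^2 + 3·5 + 3 = 468 —(−1)→ 467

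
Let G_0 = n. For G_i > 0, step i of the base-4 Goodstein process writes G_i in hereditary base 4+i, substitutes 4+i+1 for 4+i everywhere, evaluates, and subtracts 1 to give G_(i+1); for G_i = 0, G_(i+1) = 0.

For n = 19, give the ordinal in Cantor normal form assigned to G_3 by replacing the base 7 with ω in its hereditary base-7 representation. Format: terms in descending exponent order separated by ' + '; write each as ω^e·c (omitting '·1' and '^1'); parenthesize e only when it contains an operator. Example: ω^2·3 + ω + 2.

ω^2

i=0: 19 = 4^2 + 3 (b=4); 4→5: 5^2 + 3 = 28; 28−1 = 27
i=1: 27 = 5^2 + 2 (b=5); 5→6: 6^2 + 2 = 38; 38−1 = 37
i=2: 37 = 6^2 + 1 (b=6); 6→7: 7^2 + 1 = 50; 50−1 = 49
i=3: 49 = 7^2 (b=7); 7→8: 8^2 = 64; 64−1 = 63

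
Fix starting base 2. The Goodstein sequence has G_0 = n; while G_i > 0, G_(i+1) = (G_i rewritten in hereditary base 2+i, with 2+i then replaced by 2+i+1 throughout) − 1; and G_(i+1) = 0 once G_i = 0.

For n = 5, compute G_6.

1751

step 0: 5 = 2^2 + 1; sub 3 for 2: 3^3 + 1; = 28; G_1 = 28−1 = 27
step 1: 27 = 3^3; sub 4 for 3: 4^4; = 256; G_2 = 256−1 = 255
step 2: 255 = 3·4^3 + 3·4^2 + 3·4 + 3; sub 5 for 4: 3·5^3 + 3·5^2 + 3·5 + 3; = 468; G_3 = 468−1 = 467
step 3: 467 = 3·5^3 + 3·5^2 + 3·5 + 2; sub 6 for 5: 3·6^3 + 3·6^2 + 3·6 + 2; = 776; G_4 = 776−1 = 775
step 4: 775 = 3·6^3 + 3·6^2 + 3·6 + 1; sub 7 for 6: 3·7^3 + 3·7^2 + 3·7 + 1; = 1198; G_5 = 1198−1 = 1197
step 5: 1197 = 3·7^3 + 3·7^2 + 3·7; sub 8 for 7: 3·8^3 + 3·8^2 + 3·8; = 1752; G_6 = 1752−1 = 1751
step 6: 1751 = 3·8^3 + 3·8^2 + 2·8 + 7; sub 9 for 8: 3·9^3 + 3·9^2 + 2·9 + 7; = 2455; G_7 = 2455−1 = 2454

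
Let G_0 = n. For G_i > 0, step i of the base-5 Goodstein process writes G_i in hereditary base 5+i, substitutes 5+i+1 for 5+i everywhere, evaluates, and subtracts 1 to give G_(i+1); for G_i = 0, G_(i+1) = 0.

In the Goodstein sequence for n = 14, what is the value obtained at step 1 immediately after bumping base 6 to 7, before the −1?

(0) 14|_5 = 2·5 + 4 ↦ 2·6 + 4|_6 = 16 ⇒ 15
(1) 15|_6 = 2·6 + 3 ↦ 2·7 + 3|_7 = 17 ⇒ 16

17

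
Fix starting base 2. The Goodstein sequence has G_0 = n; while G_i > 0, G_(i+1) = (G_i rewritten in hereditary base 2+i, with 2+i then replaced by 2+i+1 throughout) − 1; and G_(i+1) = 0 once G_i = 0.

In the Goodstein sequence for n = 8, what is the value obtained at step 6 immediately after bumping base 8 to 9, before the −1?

774841152

G_0=8  [base 2] 2^(2 + 1)  →[2↦3]→  3^(3 + 1) = 81  −1 ⇒ G_1=80
G_1=80  [base 3] 2·3^3 + 2·3^2 + 2·3 + 2  →[3↦4]→  2·4^4 + 2·4^2 + 2·4 + 2 = 554  −1 ⇒ G_2=553
G_2=553  [base 4] 2·4^4 + 2·4^2 + 2·4 + 1  →[4↦5]→  2·5^5 + 2·5^2 + 2·5 + 1 = 6311  −1 ⇒ G_3=6310
G_3=6310  [base 5] 2·5^5 + 2·5^2 + 2·5  →[5↦6]→  2·6^6 + 2·6^2 + 2·6 = 93396  −1 ⇒ G_4=93395
G_4=93395  [base 6] 2·6^6 + 2·6^2 + 6 + 5  →[6↦7]→  2·7^7 + 2·7^2 + 7 + 5 = 1647196  −1 ⇒ G_5=1647195
G_5=1647195  [base 7] 2·7^7 + 2·7^2 + 7 + 4  →[7↦8]→  2·8^8 + 2·8^2 + 8 + 4 = 33554572  −1 ⇒ G_6=33554571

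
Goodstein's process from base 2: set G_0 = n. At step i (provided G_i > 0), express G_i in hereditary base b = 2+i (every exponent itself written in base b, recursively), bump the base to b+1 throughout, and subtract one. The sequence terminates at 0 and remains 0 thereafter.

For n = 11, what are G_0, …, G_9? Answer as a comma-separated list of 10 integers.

11, 84, 1027, 15627, 279937, 5764801, 134217727, 2749609302, 70077777775, 1997331745490

i=0: 11 = 2^(2 + 1) + 2 + 1 (b=2); 2→3: 3^(3 + 1) + 3 + 1 = 85; 85−1 = 84
i=1: 84 = 3^(3 + 1) + 3 (b=3); 3→4: 4^(4 + 1) + 4 = 1028; 1028−1 = 1027
i=2: 1027 = 4^(4 + 1) + 3 (b=4); 4→5: 5^(5 + 1) + 3 = 15628; 15628−1 = 15627
i=3: 15627 = 5^(5 + 1) + 2 (b=5); 5→6: 6^(6 + 1) + 2 = 279938; 279938−1 = 279937
i=4: 279937 = 6^(6 + 1) + 1 (b=6); 6→7: 7^(7 + 1) + 1 = 5764802; 5764802−1 = 5764801
i=5: 5764801 = 7^(7 + 1) (b=7); 7→8: 8^(8 + 1) = 134217728; 134217728−1 = 134217727
i=6: 134217727 = 7·8^8 + 7·8^7 + 7·8^6 + 7·8^5 + 7·8^4 + 7·8^3 + 7·8^2 + 7·8 + 7 (b=8); 8→9: 7·9^9 + 7·9^7 + 7·9^6 + 7·9^5 + 7·9^4 + 7·9^3 + 7·9^2 + 7·9 + 7 = 2749609303; 2749609303−1 = 2749609302
i=7: 2749609302 = 7·9^9 + 7·9^7 + 7·9^6 + 7·9^5 + 7·9^4 + 7·9^3 + 7·9^2 + 7·9 + 6 (b=9); 9→10: 7·10^10 + 7·10^7 + 7·10^6 + 7·10^5 + 7·10^4 + 7·10^3 + 7·10^2 + 7·10 + 6 = 70077777776; 70077777776−1 = 70077777775
i=8: 70077777775 = 7·10^10 + 7·10^7 + 7·10^6 + 7·10^5 + 7·10^4 + 7·10^3 + 7·10^2 + 7·10 + 5 (b=10); 10→11: 7·11^11 + 7·11^7 + 7·11^6 + 7·11^5 + 7·11^4 + 7·11^3 + 7·11^2 + 7·11 + 5 = 1997331745491; 1997331745491−1 = 1997331745490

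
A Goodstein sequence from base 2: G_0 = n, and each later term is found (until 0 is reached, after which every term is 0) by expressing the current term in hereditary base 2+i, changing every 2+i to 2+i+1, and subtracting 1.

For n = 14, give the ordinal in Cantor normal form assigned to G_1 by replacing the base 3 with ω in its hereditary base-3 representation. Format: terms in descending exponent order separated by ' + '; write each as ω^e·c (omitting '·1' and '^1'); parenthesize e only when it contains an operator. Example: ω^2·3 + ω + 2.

G_0 = 14. HB_2(14) = 2^(2 + 1) + 2^2 + 2. Bump = 111. G_1 = 110.
G_1 = 110. HB_3(110) = 3^(3 + 1) + 3^3 + 2. Bump = 1282. G_2 = 1281.

ω^(ω + 1) + ω^ω + 2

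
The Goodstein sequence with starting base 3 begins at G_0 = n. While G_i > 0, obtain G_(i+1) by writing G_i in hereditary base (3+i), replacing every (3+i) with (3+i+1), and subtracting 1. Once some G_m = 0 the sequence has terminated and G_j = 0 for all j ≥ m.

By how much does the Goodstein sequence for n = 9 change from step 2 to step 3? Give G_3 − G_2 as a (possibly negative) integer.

G_0 = 9. HB_3(9) = 3^2. Bump = 16. G_1 = 15.
G_1 = 15. HB_4(15) = 3·4 + 3. Bump = 18. G_2 = 17.
G_2 = 17. HB_5(17) = 3·5 + 2. Bump = 20. G_3 = 19.

2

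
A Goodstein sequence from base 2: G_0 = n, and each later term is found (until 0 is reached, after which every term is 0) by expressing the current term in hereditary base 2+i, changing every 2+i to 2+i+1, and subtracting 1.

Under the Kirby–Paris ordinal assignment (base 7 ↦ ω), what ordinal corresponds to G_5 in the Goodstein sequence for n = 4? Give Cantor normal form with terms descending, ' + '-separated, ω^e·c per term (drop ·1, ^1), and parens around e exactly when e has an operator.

ω^2·2 + ω + 4

i=0: 4 = 2^2 (b=2); 2→3: 3^3 = 27; 27−1 = 26
i=1: 26 = 2·3^2 + 2·3 + 2 (b=3); 3→4: 2·4^2 + 2·4 + 2 = 42; 42−1 = 41
i=2: 41 = 2·4^2 + 2·4 + 1 (b=4); 4→5: 2·5^2 + 2·5 + 1 = 61; 61−1 = 60
i=3: 60 = 2·5^2 + 2·5 (b=5); 5→6: 2·6^2 + 2·6 = 84; 84−1 = 83
i=4: 83 = 2·6^2 + 6 + 5 (b=6); 6→7: 2·7^2 + 7 + 5 = 110; 110−1 = 109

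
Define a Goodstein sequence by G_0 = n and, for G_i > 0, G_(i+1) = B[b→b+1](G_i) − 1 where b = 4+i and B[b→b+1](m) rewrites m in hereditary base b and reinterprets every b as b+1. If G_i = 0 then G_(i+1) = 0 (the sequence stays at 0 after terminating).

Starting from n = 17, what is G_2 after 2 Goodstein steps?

35

base 4: 17 = 4^2 + 1; at 5: 5^2 + 1 = 26; next = 25
base 5: 25 = 5^2; at 6: 6^2 = 36; next = 35
base 6: 35 = 5·6 + 5; at 7: 5·7 + 5 = 40; next = 39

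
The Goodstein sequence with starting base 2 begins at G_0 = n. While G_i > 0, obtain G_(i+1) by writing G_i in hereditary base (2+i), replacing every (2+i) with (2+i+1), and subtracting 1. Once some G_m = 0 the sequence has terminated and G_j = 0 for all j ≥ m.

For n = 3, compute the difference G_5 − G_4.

base 2: 3 = 2 + 1; at 3: 3 + 1 = 4; next = 3
base 3: 3 = 3; at 4: 4 = 4; next = 3
base 4: 3 = 3; at 5: 3 = 3; next = 2
base 5: 2 = 2; at 6: 2 = 2; next = 1
base 6: 1 = 1; at 7: 1 = 1; next = 0

-1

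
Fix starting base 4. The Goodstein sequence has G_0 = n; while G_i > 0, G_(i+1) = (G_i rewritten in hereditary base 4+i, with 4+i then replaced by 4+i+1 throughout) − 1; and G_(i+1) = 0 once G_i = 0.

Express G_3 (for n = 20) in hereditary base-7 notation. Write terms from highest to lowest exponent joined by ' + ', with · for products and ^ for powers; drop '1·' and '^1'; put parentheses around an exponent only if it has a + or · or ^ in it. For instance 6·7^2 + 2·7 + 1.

20 —HB4→ 4^2 + 4 —bump→ 5^2 + 5 = 30 —(−1)→ 29
29 —HB5→ 5^2 + 4 —bump→ 6^2 + 4 = 40 —(−1)→ 39
39 —HB6→ 6^2 + 3 —bump→ 7^2 + 3 = 52 —(−1)→ 51
51 —HB7→ 7^2 + 2 —bump→ 8^2 + 2 = 66 —(−1)→ 65

7^2 + 2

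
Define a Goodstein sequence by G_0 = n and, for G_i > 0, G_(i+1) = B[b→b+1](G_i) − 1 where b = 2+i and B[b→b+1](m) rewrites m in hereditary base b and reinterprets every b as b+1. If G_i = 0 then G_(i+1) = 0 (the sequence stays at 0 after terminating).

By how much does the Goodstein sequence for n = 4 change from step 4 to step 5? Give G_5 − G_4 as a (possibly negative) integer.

26

4 —HB2→ 2^2 —bump→ 3^3 = 27 —(−1)→ 26
26 —HB3→ 2·3^2 + 2·3 + 2 —bump→ 2·4^2 + 2·4 + 2 = 42 —(−1)→ 41
41 —HB4→ 2·4^2 + 2·4 + 1 —bump→ 2·5^2 + 2·5 + 1 = 61 —(−1)→ 60
60 —HB5→ 2·5^2 + 2·5 —bump→ 2·6^2 + 2·6 = 84 —(−1)→ 83
83 —HB6→ 2·6^2 + 6 + 5 —bump→ 2·7^2 + 7 + 5 = 110 —(−1)→ 109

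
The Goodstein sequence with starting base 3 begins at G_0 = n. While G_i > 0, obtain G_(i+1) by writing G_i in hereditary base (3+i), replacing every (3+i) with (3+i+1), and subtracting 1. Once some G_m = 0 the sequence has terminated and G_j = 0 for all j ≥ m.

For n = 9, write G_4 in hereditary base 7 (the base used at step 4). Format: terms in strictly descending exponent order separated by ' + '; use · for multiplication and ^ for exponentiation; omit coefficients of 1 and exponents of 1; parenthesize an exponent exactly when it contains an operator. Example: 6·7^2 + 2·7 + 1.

[0] 9 ≡ 3^2 (base 3). Lift 4: 16. −1: 15.
[1] 15 ≡ 3·4 + 3 (base 4). Lift 5: 18. −1: 17.
[2] 17 ≡ 3·5 + 2 (base 5). Lift 6: 20. −1: 19.
[3] 19 ≡ 3·6 + 1 (base 6). Lift 7: 22. −1: 21.

3·7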